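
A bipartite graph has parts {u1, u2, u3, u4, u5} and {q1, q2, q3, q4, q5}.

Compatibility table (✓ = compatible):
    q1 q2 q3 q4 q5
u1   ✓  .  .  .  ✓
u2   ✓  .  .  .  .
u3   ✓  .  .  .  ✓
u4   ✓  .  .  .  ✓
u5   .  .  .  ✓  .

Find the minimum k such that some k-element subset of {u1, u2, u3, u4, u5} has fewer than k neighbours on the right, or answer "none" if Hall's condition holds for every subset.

3

Take S = {u1, u2, u3}. Its neighbourhood is {q1, q5}, so |N(S)| = 2 < |S| = 3.
Every subset of size less than 3 has at least as many neighbours as members, so 3 is the minimum.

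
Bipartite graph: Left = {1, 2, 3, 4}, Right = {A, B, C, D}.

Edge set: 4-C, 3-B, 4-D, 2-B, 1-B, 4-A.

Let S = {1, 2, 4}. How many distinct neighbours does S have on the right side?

The union of neighbours of {1, 2, 4} is {A, B, C, D}, which has 4 elements.
Since |N(S)| = 4 ≥ |S| = 3, Hall's condition holds for this subset.

4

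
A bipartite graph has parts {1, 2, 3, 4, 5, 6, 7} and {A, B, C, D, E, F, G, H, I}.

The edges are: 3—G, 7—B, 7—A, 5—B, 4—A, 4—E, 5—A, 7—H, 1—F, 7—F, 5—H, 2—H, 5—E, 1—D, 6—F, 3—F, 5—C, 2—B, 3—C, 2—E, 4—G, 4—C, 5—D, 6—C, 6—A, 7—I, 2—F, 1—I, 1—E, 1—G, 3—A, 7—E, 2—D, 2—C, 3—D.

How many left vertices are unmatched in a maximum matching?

0

A valid assignment of size 7: 1→G, 2→H, 3→D, 4→C, 5→E, 6→F, 7→A.
All 7 left vertices are matched, so no larger matching exists.
That matches 7 of the 7, leaving 0 unmatched; no matching can do better.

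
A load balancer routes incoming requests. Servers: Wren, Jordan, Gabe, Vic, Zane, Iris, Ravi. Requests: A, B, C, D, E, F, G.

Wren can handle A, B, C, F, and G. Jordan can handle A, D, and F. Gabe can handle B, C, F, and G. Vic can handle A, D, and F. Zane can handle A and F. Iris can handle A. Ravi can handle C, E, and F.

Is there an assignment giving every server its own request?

The set {Jordan, Vic, Zane, Iris} has only 3 neighbours ({A, D, F}), so by Hall's theorem at most 6 of the 7 servers can be matched.
Hence no matching covers every server.

No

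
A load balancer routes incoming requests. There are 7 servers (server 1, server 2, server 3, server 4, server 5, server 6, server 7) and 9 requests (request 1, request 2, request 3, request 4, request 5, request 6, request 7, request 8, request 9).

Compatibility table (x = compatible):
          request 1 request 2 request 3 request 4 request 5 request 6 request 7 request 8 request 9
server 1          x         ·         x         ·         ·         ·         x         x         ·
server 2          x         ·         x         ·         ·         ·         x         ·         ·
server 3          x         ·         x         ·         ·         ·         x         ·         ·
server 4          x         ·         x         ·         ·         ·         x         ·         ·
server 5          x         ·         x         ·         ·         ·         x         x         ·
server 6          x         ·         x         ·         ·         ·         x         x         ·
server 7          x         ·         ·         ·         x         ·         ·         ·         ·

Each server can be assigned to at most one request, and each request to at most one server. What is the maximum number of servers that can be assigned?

5

One maximum matching: server 1-request 8, server 2-request 1, server 3-request 3, server 4-request 7, server 7-request 5.
The set {server 1, server 2, server 3, server 4, server 5, server 6} has only 4 neighbours ({request 1, request 3, request 7, request 8}), so by Hall's theorem at most 5 of the 7 servers can be matched.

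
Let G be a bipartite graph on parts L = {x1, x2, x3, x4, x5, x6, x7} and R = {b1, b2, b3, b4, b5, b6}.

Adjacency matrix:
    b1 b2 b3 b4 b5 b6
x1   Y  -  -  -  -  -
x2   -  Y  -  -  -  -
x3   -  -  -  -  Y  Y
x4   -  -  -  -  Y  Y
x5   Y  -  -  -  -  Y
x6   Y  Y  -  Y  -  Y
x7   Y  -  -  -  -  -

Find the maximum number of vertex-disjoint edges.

5

A valid assignment of size 5: x1-b1, x2-b2, x3-b6, x4-b5, x6-b4.
The set {x1, x3, x4, x5, x7} has only 3 neighbours ({b1, b5, b6}), so by Hall's theorem at most 5 of the 7 left vertices can be matched.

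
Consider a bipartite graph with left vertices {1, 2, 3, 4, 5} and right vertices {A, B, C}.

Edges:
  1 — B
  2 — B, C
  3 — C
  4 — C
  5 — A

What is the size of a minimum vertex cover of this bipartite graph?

{5, B, C} is a vertex cover of size 3: every edge has an endpoint in this set.
No smaller cover exists because 1–B, 2–C, 5–A is a matching of size 3, and a cover must include an endpoint of each of these disjoint edges (König's theorem).

3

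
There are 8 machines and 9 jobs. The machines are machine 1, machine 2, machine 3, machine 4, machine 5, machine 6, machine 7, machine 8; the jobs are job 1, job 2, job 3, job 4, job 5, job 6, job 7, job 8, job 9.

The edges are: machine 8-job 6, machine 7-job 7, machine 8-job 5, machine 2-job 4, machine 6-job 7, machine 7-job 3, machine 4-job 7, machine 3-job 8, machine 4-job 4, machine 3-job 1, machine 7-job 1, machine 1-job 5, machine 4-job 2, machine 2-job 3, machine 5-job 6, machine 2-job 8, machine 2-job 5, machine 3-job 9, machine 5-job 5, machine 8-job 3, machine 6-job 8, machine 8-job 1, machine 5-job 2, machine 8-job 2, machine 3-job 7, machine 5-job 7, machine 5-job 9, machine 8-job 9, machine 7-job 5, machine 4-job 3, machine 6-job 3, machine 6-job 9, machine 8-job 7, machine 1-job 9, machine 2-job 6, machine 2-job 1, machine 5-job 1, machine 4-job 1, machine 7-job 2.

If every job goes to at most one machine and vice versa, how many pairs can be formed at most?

8

A valid assignment of size 8: machine 1→job 5, machine 2→job 4, machine 3→job 8, machine 4→job 1, machine 5→job 2, machine 6→job 3, machine 7→job 7, machine 8→job 9.
All 8 machines are matched, so no larger matching exists.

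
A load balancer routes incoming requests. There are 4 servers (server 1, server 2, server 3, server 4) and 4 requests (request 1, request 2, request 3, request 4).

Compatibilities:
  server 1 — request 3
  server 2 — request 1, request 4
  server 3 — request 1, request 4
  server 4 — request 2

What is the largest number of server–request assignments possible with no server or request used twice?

For example, pair server 1-request 3, server 2-request 1, server 3-request 4, server 4-request 2.
This saturates every server, so 4 is the maximum.

4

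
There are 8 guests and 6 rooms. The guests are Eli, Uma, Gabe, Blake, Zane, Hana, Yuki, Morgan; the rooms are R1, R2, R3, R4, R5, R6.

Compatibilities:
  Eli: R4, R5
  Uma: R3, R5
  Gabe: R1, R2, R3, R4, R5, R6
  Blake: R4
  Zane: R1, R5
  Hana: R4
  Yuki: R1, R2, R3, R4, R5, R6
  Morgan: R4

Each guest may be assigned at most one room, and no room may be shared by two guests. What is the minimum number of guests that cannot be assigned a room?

A valid assignment of size 6: Eli-R5, Uma-R3, Gabe-R2, Blake-R4, Zane-R1, Yuki-R6.
The set {Blake, Hana, Morgan} has only 1 neighbour ({R4}), so by Hall's theorem at most 6 of the 8 guests can be matched.
That matches 6 of the 8, leaving 2 unmatched; no matching can do better.

2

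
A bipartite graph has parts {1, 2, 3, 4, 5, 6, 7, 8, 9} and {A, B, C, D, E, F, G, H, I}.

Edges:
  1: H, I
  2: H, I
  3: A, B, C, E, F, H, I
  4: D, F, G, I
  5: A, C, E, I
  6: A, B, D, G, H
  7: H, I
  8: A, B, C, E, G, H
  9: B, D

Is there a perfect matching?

The set {1, 2, 7} has only 2 neighbours ({H, I}), so by Hall's theorem at most 8 of the 9 left vertices can be matched.
Hence no matching covers every left vertex.

No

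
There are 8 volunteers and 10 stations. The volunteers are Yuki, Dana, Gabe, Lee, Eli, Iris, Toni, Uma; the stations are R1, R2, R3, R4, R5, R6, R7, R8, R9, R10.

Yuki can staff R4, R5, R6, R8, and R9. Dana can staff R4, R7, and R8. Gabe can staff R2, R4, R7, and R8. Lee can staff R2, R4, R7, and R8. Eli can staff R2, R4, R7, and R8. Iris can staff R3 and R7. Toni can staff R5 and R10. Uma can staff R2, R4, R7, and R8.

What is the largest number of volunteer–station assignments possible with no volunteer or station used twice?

One maximum matching: Yuki-R9, Dana-R8, Gabe-R2, Lee-R4, Eli-R7, Iris-R3, Toni-R5.
The set {Dana, Gabe, Lee, Eli, Uma} has only 4 neighbours ({R2, R4, R7, R8}), so by Hall's theorem at most 7 of the 8 volunteers can be matched.

7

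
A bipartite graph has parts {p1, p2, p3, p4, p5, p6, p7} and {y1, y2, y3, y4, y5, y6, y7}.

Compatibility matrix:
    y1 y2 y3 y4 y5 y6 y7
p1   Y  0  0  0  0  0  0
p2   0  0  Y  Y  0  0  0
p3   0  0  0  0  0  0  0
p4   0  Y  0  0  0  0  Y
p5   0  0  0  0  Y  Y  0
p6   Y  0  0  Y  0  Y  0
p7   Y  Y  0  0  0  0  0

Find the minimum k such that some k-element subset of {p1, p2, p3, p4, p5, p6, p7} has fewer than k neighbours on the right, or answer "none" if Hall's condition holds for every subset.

Take S = {p3}. Its neighbourhood is {}, so |N(S)| = 0 < |S| = 1.

1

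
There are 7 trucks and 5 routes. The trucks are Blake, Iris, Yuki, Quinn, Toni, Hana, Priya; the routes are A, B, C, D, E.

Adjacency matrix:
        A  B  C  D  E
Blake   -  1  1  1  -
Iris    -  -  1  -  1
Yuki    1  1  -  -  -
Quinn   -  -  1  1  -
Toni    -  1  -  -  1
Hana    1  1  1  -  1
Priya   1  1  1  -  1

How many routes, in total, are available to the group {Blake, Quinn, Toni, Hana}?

5

The union of neighbours of {Blake, Quinn, Toni, Hana} is {A, B, C, D, E}, which has 5 elements.
Since |N(S)| = 5 ≥ |S| = 4, Hall's condition holds for this subset.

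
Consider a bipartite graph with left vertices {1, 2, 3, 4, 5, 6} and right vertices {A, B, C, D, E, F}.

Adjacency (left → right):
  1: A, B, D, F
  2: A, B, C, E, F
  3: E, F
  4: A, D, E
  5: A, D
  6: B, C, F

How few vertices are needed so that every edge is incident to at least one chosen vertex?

6

A maximum matching has 6 edges (e.g. 1–F, 2–C, 3–E, 4–D, 5–A, 6–B).
By König's theorem the minimum vertex cover has the same size. One such cover is {1, 2, 3, 4, 5, 6}.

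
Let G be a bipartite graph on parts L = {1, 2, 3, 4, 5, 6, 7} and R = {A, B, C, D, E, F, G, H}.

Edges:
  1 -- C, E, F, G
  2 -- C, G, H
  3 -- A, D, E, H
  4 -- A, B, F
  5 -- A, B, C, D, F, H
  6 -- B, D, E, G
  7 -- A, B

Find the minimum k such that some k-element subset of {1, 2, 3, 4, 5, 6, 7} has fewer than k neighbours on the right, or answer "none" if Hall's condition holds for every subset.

none

A matching saturating every left vertex exists, for instance 1→C, 2→G, 3→D, 4→F, 5→A, 6→E, 7→B.
By Hall's marriage theorem, this means |N(S)| ≥ |S| for every subset S, so no violating subset exists.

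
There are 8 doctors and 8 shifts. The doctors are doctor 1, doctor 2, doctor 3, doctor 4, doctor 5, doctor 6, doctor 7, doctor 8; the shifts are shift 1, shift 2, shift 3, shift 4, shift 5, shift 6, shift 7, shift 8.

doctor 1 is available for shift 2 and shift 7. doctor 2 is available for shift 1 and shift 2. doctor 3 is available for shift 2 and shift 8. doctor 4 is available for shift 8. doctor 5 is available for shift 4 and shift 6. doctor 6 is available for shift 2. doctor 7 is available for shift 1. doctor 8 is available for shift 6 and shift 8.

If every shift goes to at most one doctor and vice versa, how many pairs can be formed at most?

One maximum matching: doctor 1–shift 7, doctor 2–shift 1, doctor 3–shift 2, doctor 4–shift 8, doctor 5–shift 4, doctor 8–shift 6.
The set {doctor 2, doctor 3, doctor 4, doctor 6, doctor 7} has only 3 neighbours ({shift 1, shift 2, shift 8}), so by Hall's theorem at most 6 of the 8 doctors can be matched.

6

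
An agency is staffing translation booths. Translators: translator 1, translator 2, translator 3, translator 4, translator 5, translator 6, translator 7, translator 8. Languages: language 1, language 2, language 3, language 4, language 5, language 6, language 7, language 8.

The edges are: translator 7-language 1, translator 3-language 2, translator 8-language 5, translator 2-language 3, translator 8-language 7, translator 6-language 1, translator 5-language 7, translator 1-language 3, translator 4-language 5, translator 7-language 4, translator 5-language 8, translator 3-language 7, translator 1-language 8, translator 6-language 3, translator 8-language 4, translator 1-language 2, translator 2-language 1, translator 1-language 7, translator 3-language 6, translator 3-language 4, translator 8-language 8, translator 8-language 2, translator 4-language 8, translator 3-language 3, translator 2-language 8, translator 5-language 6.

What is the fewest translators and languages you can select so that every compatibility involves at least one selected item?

{translator 1, translator 2, translator 3, translator 4, translator 5, translator 6, translator 7, translator 8} is a vertex cover of size 8: every edge has an endpoint in this set.
No smaller cover exists because translator 1–language 7, translator 2–language 8, translator 3–language 3, translator 4–language 5, translator 5–language 6, translator 6–language 1, translator 7–language 4, translator 8–language 2 is a matching of size 8, and a cover must include an endpoint of each of these disjoint edges (König's theorem).

8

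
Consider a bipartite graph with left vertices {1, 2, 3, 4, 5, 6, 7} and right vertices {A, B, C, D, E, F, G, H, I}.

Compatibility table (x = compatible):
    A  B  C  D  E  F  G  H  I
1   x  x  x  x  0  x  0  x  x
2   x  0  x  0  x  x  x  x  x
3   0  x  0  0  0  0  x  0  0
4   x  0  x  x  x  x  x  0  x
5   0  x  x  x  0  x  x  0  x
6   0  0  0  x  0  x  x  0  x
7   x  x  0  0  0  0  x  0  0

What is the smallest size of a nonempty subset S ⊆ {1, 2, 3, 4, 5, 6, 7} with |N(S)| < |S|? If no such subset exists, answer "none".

none

A matching saturating every left vertex exists, for instance 1→H, 2→E, 3→G, 4→A, 5→F, 6→D, 7→B.
By Hall's marriage theorem, this means |N(S)| ≥ |S| for every subset S, so no violating subset exists.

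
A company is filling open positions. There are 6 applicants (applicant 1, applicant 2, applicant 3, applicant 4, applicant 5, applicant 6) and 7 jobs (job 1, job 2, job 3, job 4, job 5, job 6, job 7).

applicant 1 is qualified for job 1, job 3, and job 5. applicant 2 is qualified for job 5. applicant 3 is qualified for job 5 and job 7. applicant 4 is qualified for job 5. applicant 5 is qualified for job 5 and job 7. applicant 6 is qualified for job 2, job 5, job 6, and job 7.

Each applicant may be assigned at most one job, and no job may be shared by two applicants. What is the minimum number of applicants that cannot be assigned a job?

2

One maximum matching: applicant 1→job 3, applicant 2→job 5, applicant 3→job 7, applicant 6→job 2.
The set {applicant 2, applicant 3, applicant 4, applicant 5} has only 2 neighbours ({job 5, job 7}), so by Hall's theorem at most 4 of the 6 applicants can be matched.
That matches 4 of the 6, leaving 2 unmatched; no matching can do better.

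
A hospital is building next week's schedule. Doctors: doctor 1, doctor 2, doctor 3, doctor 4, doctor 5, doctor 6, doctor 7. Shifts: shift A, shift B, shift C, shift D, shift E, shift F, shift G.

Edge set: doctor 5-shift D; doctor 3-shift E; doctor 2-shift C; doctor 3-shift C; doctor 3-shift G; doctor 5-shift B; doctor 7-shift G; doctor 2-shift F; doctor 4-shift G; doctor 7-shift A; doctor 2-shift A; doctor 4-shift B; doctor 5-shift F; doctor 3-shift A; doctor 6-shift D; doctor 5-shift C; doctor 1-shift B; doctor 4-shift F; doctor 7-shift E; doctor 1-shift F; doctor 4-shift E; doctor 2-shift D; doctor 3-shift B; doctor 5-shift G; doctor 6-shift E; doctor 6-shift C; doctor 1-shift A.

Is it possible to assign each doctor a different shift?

One maximum matching: doctor 1–shift A, doctor 2–shift F, doctor 3–shift C, doctor 4–shift E, doctor 5–shift B, doctor 6–shift D, doctor 7–shift G.
All 7 doctors are covered.

Yes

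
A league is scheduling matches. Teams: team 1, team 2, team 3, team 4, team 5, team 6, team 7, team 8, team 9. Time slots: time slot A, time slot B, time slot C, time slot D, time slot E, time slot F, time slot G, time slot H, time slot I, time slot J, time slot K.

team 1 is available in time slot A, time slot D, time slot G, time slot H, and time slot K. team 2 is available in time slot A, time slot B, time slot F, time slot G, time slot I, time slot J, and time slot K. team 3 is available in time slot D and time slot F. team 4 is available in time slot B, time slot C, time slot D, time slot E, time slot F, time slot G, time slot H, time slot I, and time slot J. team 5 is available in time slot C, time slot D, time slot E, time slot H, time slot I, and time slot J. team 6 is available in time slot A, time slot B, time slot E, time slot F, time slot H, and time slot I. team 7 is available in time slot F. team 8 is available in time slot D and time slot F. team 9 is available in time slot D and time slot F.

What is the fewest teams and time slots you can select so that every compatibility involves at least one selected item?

A maximum matching has 7 edges (e.g. team 1–time slot H, team 2–time slot G, team 3–time slot D, team 4–time slot C, team 5–time slot J, team 6–time slot E, team 7–time slot F).
By König's theorem the minimum vertex cover has the same size. One such cover is {team 1, team 2, team 4, team 5, team 6, time slot D, time slot F}.

7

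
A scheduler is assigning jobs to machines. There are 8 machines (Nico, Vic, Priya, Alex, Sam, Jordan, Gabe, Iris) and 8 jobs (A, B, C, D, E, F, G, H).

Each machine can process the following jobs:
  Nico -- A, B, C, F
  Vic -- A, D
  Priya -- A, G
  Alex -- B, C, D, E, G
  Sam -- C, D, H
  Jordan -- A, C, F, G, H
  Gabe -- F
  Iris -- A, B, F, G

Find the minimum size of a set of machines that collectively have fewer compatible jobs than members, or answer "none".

A matching saturating every machine exists, for instance Nico→C, Vic→A, Priya→G, Alex→E, Sam→D, Jordan→H, Gabe→F, Iris→B.
By Hall's marriage theorem, this means |N(S)| ≥ |S| for every subset S, so no violating subset exists.

none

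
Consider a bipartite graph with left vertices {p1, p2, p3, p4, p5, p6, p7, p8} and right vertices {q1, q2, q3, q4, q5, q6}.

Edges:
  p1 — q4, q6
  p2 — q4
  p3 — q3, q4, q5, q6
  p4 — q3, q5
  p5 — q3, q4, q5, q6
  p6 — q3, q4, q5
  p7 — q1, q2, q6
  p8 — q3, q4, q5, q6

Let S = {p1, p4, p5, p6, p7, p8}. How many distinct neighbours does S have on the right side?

The union of neighbours of {p1, p4, p5, p6, p7, p8} is {q1, q2, q3, q4, q5, q6}, which has 6 elements.
Since |N(S)| = 6 ≥ |S| = 6, Hall's condition holds for this subset.

6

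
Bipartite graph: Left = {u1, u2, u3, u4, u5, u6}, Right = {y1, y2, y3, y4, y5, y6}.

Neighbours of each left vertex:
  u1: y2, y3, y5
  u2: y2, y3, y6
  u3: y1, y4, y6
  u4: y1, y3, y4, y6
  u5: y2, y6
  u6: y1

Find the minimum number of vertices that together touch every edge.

The 6 edges u1–y5, u2–y2, u3–y4, u4–y3, u5–y6, u6–y1 form a matching, so any vertex cover needs at least 6 vertices (one per matched edge).
Conversely {u1, u2, u3, u4, u5, u6} meets every edge and has exactly 6 vertices, so 6 is optimal.

6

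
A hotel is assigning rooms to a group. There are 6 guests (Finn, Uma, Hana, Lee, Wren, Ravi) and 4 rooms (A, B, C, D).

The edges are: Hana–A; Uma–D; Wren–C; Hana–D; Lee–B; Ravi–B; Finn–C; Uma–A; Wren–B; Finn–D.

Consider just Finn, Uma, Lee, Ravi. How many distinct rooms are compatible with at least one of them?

The union of neighbours of {Finn, Uma, Lee, Ravi} is {A, B, C, D}, which has 4 elements.
Since |N(S)| = 4 ≥ |S| = 4, Hall's condition holds for this subset.

4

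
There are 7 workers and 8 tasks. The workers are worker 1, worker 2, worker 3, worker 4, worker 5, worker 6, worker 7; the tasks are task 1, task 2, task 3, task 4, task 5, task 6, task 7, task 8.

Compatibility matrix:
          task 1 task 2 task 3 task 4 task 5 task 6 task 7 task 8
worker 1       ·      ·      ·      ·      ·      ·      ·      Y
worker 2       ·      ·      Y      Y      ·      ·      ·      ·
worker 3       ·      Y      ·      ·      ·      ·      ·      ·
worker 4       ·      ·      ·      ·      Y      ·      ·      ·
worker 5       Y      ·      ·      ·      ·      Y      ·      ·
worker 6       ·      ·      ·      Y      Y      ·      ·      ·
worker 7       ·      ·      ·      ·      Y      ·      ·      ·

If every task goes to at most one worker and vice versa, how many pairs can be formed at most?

A valid assignment of size 6: worker 1–task 8, worker 2–task 3, worker 3–task 2, worker 4–task 5, worker 5–task 1, worker 6–task 4.
The set {worker 4, worker 7} has only 1 neighbour ({task 5}), so by Hall's theorem at most 6 of the 7 workers can be matched.

6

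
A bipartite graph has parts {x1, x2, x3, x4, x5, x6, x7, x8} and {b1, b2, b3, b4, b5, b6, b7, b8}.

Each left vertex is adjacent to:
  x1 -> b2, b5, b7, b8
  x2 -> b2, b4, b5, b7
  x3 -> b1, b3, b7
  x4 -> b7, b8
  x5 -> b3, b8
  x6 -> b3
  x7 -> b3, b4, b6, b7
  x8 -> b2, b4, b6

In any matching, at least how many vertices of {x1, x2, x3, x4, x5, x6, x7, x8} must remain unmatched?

0

A valid assignment of size 8: x1→b2, x2→b5, x3→b1, x4→b7, x5→b8, x6→b3, x7→b4, x8→b6.
This saturates every left vertex, so 8 is the maximum.
That matches 8 of the 8, leaving 0 unmatched; no matching can do better.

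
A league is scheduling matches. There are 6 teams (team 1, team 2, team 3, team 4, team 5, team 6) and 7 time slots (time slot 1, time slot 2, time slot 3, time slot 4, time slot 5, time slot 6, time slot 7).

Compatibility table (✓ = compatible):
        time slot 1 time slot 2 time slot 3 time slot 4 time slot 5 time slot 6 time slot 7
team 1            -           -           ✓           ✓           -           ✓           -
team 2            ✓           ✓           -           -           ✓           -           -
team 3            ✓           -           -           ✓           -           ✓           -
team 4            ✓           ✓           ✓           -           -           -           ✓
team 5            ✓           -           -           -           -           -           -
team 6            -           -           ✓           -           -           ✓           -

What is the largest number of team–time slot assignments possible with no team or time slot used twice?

6

A valid assignment of size 6: team 1-time slot 4, team 2-time slot 5, team 3-time slot 6, team 4-time slot 2, team 5-time slot 1, team 6-time slot 3.
All 6 teams are matched, so no larger matching exists.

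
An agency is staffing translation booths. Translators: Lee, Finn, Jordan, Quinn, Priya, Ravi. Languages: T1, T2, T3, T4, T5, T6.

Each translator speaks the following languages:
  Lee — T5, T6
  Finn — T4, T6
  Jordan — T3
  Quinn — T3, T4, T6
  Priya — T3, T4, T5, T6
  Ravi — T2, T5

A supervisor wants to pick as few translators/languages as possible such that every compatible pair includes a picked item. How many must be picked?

5

{Ravi, T3, T4, T5, T6} is a vertex cover of size 5: every edge has an endpoint in this set.
No smaller cover exists because Lee–T5, Finn–T4, Jordan–T3, Quinn–T6, Ravi–T2 is a matching of size 5, and a cover must include an endpoint of each of these disjoint edges (König's theorem).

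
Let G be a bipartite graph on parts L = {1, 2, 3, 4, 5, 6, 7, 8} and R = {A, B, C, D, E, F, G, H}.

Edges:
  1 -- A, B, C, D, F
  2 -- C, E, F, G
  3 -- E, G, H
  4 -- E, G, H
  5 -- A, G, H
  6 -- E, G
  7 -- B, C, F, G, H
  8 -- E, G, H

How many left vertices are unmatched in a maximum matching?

For example, pair 1→F, 2→C, 3→G, 4→H, 5→A, 6→E, 7→B.
The set {3, 4, 6, 8} has only 3 neighbours ({E, G, H}), so by Hall's theorem at most 7 of the 8 left vertices can be matched.
That matches 7 of the 8, leaving 1 unmatched; no matching can do better.

1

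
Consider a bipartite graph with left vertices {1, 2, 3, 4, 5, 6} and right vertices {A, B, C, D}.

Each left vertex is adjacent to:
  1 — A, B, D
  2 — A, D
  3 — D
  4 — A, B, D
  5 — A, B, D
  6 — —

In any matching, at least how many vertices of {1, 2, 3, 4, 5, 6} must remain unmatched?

3

One maximum matching: 1→B, 2→A, 3→D.
The set {1, 2, 3, 4, 5, 6} has only 3 neighbours ({A, B, D}), so by Hall's theorem at most 3 of the 6 left vertices can be matched.
That matches 3 of the 6, leaving 3 unmatched; no matching can do better.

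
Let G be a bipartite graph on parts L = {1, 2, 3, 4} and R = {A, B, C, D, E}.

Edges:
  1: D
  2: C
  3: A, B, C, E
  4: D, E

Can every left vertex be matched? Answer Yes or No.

One maximum matching: 1–D, 2–C, 3–B, 4–E.
All 4 left vertices are covered.

Yes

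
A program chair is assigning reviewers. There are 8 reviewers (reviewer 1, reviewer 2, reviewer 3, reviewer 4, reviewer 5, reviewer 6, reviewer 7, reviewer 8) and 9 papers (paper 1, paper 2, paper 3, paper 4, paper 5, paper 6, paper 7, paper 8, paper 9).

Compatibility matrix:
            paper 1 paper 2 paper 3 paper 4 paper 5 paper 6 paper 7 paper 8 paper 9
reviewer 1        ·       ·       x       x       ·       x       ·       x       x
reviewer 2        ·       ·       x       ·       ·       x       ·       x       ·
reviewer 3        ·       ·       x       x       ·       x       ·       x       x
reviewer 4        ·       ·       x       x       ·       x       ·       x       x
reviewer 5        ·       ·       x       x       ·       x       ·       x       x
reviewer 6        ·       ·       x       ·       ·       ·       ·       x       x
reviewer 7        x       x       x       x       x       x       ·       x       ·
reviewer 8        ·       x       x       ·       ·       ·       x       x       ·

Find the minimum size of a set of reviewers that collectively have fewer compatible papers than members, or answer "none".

6

Take S = {reviewer 1, reviewer 2, reviewer 3, reviewer 4, reviewer 5, reviewer 6}. Its neighbourhood is {paper 3, paper 4, paper 6, paper 8, paper 9}, so |N(S)| = 5 < |S| = 6.
Every subset of size less than 6 has at least as many neighbours as members, so 6 is the minimum.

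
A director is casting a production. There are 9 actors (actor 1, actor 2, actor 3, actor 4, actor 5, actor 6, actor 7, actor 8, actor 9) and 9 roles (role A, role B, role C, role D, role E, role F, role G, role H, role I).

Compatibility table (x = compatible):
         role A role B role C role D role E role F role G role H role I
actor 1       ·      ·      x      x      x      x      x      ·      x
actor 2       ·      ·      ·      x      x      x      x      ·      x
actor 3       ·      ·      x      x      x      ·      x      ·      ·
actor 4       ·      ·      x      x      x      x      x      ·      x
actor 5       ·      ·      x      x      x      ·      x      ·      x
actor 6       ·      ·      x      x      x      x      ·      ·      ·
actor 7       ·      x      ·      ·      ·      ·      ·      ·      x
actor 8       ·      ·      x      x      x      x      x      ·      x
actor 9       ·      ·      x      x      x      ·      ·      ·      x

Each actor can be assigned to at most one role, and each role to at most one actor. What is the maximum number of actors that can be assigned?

A valid assignment of size 7: actor 1→role I, actor 2→role E, actor 3→role G, actor 4→role F, actor 5→role C, actor 6→role D, actor 7→role B.
The set {actor 1, actor 2, actor 3, actor 4, actor 5, actor 6, actor 8, actor 9} has only 6 neighbours ({role C, role D, role E, role F, role G, role I}), so by Hall's theorem at most 7 of the 9 actors can be matched.

7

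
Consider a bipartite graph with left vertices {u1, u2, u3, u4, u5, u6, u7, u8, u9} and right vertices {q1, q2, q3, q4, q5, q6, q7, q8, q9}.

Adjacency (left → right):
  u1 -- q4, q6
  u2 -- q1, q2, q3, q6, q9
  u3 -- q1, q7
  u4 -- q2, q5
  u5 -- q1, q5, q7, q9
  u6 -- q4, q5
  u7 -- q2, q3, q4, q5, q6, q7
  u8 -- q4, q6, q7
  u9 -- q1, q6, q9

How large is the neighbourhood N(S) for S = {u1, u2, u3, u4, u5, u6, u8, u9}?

The union of neighbours of {u1, u2, u3, u4, u5, u6, u8, u9} is {q1, q2, q3, q4, q5, q6, q7, q9}, which has 8 elements.
Since |N(S)| = 8 ≥ |S| = 8, Hall's condition holds for this subset.

8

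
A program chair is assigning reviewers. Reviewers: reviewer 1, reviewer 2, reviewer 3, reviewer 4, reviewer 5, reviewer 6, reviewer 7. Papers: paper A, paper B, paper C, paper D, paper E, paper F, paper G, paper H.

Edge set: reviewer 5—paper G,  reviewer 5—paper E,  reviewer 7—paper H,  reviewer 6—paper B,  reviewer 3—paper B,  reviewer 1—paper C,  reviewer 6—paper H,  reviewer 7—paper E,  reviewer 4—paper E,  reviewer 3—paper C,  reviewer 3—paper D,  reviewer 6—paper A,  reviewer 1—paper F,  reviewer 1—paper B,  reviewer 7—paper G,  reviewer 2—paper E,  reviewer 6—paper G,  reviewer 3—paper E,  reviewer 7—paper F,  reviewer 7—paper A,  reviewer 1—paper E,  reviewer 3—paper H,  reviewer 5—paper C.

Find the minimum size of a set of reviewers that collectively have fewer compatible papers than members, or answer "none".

2

Take S = {reviewer 2, reviewer 4}. Its neighbourhood is {paper E}, so |N(S)| = 1 < |S| = 2.
No single vertex violates Hall's condition since each has at least one neighbour, so 2 is the minimum.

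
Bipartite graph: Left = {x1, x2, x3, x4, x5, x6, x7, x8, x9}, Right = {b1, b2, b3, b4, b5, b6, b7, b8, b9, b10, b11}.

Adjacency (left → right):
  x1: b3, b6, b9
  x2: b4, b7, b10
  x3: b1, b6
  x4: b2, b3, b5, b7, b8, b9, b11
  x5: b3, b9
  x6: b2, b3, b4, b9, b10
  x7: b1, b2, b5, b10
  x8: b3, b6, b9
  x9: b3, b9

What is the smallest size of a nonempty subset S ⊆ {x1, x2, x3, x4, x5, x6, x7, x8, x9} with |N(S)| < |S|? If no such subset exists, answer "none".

Take S = {x1, x5, x8, x9}. Its neighbourhood is {b3, b6, b9}, so |N(S)| = 3 < |S| = 4.
Every subset of size less than 4 has at least as many neighbours as members, so 4 is the minimum.

4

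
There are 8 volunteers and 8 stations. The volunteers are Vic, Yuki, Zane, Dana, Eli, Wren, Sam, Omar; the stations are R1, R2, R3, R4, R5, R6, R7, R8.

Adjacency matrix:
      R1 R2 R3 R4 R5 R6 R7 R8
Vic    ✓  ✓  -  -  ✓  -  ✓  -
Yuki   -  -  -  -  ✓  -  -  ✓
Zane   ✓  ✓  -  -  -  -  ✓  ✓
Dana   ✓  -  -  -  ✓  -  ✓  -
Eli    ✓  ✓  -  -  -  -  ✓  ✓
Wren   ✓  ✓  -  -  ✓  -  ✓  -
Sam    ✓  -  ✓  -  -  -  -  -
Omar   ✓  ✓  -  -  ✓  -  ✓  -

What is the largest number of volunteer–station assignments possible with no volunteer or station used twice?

6

One maximum matching: Vic→R1, Yuki→R8, Zane→R2, Dana→R5, Eli→R7, Sam→R3.
The set {Vic, Yuki, Zane, Dana, Eli, Wren, Omar} has only 5 neighbours ({R1, R2, R5, R7, R8}), so by Hall's theorem at most 6 of the 8 volunteers can be matched.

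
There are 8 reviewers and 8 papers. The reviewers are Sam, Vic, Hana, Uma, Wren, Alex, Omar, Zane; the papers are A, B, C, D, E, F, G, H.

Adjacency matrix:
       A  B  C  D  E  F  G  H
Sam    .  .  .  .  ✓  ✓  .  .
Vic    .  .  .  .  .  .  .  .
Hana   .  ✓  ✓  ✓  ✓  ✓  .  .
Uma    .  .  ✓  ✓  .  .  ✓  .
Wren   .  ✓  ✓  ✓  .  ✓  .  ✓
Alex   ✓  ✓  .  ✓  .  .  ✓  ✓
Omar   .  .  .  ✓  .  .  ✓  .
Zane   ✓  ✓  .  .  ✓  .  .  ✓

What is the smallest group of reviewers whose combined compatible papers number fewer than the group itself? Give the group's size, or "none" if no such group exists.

Take S = {Vic}. Its neighbourhood is {}, so |N(S)| = 0 < |S| = 1.

1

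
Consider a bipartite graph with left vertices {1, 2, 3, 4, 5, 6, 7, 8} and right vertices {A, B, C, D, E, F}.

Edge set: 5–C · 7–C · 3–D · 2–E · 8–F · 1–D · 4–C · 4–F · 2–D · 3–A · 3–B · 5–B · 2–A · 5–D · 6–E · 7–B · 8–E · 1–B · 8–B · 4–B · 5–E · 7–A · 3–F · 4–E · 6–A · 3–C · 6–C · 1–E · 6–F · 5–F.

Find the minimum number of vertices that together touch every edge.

6

A maximum matching has 6 edges (e.g. 1–D, 2–A, 3–F, 4–C, 5–B, 6–E).
By König's theorem the minimum vertex cover has the same size. One such cover is {A, B, C, D, E, F}.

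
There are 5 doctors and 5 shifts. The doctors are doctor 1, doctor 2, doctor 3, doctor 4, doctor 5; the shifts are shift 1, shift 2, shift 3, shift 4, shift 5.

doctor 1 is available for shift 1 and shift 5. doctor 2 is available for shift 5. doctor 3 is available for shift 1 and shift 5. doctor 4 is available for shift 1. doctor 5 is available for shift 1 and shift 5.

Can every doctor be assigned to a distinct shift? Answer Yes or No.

No

The set {doctor 1, doctor 2, doctor 3, doctor 4, doctor 5} has only 2 neighbours ({shift 1, shift 5}), so by Hall's theorem at most 2 of the 5 doctors can be matched.
Hence no matching covers every doctor.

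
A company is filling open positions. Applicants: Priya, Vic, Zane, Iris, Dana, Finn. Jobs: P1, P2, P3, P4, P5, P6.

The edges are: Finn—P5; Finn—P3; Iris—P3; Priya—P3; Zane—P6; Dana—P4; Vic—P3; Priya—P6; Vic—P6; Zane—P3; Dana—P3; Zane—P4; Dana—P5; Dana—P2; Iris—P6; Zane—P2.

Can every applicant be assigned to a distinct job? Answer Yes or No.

No

The set {Priya, Vic, Iris} has only 2 neighbours ({P3, P6}), so by Hall's theorem at most 5 of the 6 applicants can be matched.
Hence no matching covers every applicant.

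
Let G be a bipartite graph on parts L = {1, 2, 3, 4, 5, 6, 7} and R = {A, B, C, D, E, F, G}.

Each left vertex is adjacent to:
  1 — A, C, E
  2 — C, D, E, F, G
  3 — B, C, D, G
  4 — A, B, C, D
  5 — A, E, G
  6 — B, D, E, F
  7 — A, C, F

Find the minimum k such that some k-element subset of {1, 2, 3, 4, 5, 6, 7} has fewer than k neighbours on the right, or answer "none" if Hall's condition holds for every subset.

none

A matching saturating every left vertex exists, for instance 1→C, 2→E, 3→G, 4→D, 5→A, 6→B, 7→F.
By Hall's marriage theorem, this means |N(S)| ≥ |S| for every subset S, so no violating subset exists.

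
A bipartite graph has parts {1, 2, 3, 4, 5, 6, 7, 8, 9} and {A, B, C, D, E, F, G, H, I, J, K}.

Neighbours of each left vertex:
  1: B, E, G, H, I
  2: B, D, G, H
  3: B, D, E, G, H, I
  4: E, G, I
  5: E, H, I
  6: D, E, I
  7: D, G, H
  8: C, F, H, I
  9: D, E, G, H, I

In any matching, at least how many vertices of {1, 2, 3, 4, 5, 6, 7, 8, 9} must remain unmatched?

For example, pair 1→G, 2→D, 3→B, 4→I, 5→H, 6→E, 8→F.
The set {1, 2, 3, 4, 5, 6, 7, 9} has only 6 neighbours ({B, D, E, G, H, I}), so by Hall's theorem at most 7 of the 9 left vertices can be matched.
That matches 7 of the 9, leaving 2 unmatched; no matching can do better.

2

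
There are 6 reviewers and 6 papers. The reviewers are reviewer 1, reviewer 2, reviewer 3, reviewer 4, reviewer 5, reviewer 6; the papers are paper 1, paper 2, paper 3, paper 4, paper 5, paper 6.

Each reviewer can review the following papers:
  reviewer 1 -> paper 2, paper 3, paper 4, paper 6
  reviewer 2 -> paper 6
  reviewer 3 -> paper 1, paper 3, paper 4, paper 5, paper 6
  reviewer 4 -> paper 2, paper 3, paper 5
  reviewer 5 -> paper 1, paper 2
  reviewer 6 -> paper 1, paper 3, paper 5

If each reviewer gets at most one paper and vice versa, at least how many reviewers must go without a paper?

For example, pair reviewer 1-paper 4, reviewer 2-paper 6, reviewer 3-paper 5, reviewer 4-paper 3, reviewer 5-paper 2, reviewer 6-paper 1.
All 6 reviewers are matched, so no larger matching exists.
That matches 6 of the 6, leaving 0 unmatched; no matching can do better.

0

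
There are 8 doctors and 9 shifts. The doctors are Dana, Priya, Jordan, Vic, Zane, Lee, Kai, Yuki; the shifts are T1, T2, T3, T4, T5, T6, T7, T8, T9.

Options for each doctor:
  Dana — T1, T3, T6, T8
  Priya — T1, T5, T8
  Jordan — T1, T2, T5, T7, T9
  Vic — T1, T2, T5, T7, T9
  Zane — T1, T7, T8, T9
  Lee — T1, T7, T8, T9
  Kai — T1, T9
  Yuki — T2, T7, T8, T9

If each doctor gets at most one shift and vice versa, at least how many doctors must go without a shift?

One maximum matching: Dana–T6, Priya–T1, Jordan–T5, Vic–T2, Zane–T7, Lee–T8, Kai–T9.
The set {Priya, Jordan, Vic, Zane, Lee, Kai, Yuki} has only 6 neighbours ({T1, T2, T5, T7, T8, T9}), so by Hall's theorem at most 7 of the 8 doctors can be matched.
That matches 7 of the 8, leaving 1 unmatched; no matching can do better.

1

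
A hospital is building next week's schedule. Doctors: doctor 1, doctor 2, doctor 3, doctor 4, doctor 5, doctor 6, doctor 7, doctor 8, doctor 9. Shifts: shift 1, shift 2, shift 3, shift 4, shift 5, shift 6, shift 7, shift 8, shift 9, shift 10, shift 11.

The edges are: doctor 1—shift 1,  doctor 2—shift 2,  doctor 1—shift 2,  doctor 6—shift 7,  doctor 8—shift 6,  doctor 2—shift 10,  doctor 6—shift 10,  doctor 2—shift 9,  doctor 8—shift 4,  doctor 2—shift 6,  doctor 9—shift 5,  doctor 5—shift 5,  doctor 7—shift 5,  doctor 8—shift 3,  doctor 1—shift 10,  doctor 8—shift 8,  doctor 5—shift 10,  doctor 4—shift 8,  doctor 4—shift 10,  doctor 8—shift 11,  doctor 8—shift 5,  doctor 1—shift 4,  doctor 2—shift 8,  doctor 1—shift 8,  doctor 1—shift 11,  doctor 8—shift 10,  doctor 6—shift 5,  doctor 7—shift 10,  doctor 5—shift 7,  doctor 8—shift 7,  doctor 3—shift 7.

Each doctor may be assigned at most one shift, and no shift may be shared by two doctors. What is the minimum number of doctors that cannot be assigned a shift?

2

One maximum matching: doctor 1–shift 11, doctor 2–shift 2, doctor 3–shift 7, doctor 4–shift 8, doctor 5–shift 10, doctor 6–shift 5, doctor 8–shift 6.
The set {doctor 3, doctor 5, doctor 6, doctor 7, doctor 9} has only 3 neighbours ({shift 10, shift 5, shift 7}), so by Hall's theorem at most 7 of the 9 doctors can be matched.
That matches 7 of the 9, leaving 2 unmatched; no matching can do better.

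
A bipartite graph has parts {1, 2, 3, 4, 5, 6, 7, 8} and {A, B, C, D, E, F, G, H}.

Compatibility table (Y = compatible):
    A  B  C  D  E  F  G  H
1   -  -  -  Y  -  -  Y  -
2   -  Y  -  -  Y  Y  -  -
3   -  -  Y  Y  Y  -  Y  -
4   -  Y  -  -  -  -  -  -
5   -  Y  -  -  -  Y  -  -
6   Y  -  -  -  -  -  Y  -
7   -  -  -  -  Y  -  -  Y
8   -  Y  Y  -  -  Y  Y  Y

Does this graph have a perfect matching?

A valid assignment of size 8: 1-D, 2-E, 3-C, 4-B, 5-F, 6-A, 7-H, 8-G.
Every left vertex is matched, so this is a perfect matching.

Yes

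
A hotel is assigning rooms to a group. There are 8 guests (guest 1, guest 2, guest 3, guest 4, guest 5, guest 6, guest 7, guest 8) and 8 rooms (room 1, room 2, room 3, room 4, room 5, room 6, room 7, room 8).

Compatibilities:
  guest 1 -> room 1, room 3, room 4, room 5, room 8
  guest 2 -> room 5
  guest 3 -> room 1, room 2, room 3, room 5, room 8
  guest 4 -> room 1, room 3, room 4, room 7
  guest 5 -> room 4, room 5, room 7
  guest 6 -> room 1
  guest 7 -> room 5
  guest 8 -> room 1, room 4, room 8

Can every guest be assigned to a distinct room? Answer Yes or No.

No

The set {guest 2, guest 7} has only 1 neighbour ({room 5}), so by Hall's theorem at most 7 of the 8 guests can be matched.
Hence no matching covers every guest.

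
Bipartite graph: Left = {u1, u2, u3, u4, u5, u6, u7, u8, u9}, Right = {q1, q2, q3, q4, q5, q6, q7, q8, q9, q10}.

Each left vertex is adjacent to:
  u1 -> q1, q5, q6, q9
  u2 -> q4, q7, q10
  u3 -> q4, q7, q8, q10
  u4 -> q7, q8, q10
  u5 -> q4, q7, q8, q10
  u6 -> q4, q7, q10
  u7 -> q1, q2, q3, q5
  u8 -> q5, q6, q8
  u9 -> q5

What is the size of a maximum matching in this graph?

One maximum matching: u1→q9, u2→q4, u3→q10, u4→q7, u5→q8, u7→q2, u8→q6, u9→q5.
The set {u2, u3, u4, u5, u6} has only 4 neighbours ({q10, q4, q7, q8}), so by Hall's theorem at most 8 of the 9 left vertices can be matched.

8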